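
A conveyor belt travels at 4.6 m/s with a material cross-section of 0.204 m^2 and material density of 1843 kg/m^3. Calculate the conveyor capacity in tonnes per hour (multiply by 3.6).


6226.0963 t/h

Volumetric flow = speed * area
= 4.6 * 0.204 = 0.9384 m^3/s
Mass flow = volumetric * density
= 0.9384 * 1843 = 1729.4712 kg/s
Convert to t/h: multiply by 3.6
Capacity = 1729.4712 * 3.6
= 6226.0963 t/h


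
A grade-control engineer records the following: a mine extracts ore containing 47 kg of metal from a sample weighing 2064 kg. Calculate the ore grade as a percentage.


2.2771%

Ore grade = (metal mass / ore mass) * 100
= (47 / 2064) * 100
= 0.02277131783 * 100
= 2.2771%


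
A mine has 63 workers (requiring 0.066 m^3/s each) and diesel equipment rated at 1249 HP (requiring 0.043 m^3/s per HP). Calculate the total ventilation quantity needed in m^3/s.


57.865 m^3/s

Airflow for workers:
Q_people = 63 * 0.066 = 4.158 m^3/s
Airflow for diesel equipment:
Q_diesel = 1249 * 0.043 = 53.707 m^3/s
Total ventilation:
Q_total = 4.158 + 53.707
= 57.865 m^3/s


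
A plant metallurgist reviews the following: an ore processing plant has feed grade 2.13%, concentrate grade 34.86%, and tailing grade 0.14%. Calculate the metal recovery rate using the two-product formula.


93.804%

Using the two-product formula:
R = 100 * c * (f - t) / (f * (c - t))
Numerator = 100 * 34.86 * (2.13 - 0.14)
= 100 * 34.86 * 1.99
= 6937.14
Denominator = 2.13 * (34.86 - 0.14)
= 2.13 * 34.72
= 73.9536
R = 6937.14 / 73.9536
= 93.804%


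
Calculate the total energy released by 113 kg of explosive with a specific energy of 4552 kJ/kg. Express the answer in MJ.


Energy = mass * specific_energy / 1000
= 113 * 4552 / 1000
= 514376 / 1000
= 514.376 MJ

514.376 MJ


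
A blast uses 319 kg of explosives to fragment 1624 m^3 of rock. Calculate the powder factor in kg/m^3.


Powder factor = explosive mass / rock volume
= 319 / 1624
= 0.1964 kg/m^3

0.1964 kg/m^3


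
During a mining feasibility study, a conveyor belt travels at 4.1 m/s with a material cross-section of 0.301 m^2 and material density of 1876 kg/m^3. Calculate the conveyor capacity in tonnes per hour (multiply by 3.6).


8334.6178 t/h

Volumetric flow = speed * area
= 4.1 * 0.301 = 1.2341 m^3/s
Mass flow = volumetric * density
= 1.2341 * 1876 = 2315.1716 kg/s
Convert to t/h: multiply by 3.6
Capacity = 2315.1716 * 3.6
= 8334.6178 t/h


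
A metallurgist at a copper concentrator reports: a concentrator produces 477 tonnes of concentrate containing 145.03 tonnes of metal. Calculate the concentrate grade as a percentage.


30.4046%

Grade = (metal in concentrate / concentrate mass) * 100
= (145.03 / 477) * 100
= 0.3040461216 * 100
= 30.4046%


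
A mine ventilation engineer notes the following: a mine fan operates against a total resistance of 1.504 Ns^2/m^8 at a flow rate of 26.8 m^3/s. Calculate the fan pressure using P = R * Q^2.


Compute Q^2:
Q^2 = 26.8^2 = 718.24
Compute pressure:
P = R * Q^2 = 1.504 * 718.24
= 1080.233 Pa

1080.233 Pa


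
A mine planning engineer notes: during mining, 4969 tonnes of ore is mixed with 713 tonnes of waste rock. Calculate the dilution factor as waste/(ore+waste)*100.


12.5484%

Total material = ore + waste
= 4969 + 713 = 5682 tonnes
Dilution = waste / total * 100
= 713 / 5682 * 100
= 0.1254839845 * 100
= 12.5484%


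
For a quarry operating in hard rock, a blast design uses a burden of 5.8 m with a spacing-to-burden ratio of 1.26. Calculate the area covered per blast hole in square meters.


42.3864 m^2

First, find the spacing:
Spacing = burden * ratio = 5.8 * 1.26
= 7.308 m
Then, calculate the area:
Area = burden * spacing = 5.8 * 7.308
= 42.3864 m^2


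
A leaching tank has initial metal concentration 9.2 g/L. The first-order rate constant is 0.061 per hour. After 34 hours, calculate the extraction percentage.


Compute the exponent:
-k * t = -0.061 * 34 = -2.074
Remaining concentration:
C = 9.2 * exp(-2.074)
= 9.2 * 0.1256820467
= 1.15627483 g/L
Extracted = 9.2 - 1.15627483 = 8.04372517 g/L
Extraction % = 8.04372517 / 9.2 * 100
= 87.4318%

87.4318%


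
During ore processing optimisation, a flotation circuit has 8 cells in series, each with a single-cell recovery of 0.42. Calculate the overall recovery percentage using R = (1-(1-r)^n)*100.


98.7194%

Complement of single-cell recovery:
1 - r = 1 - 0.42 = 0.58
Raise to power n:
(1 - r)^8 = 0.58^8 = 0.01280630817
Overall recovery:
R = (1 - 0.01280630817) * 100
= 98.7194%


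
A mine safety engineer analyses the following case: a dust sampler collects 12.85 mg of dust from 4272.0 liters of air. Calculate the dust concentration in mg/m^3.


3.008 mg/m^3

Convert liters to m^3: 1 m^3 = 1000 L
Concentration = mass / volume * 1000
= 12.85 / 4272.0 * 1000
= 0.003007958801 * 1000
= 3.008 mg/m^3


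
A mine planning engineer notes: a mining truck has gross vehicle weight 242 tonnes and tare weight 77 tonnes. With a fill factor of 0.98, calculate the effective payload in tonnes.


161.7 tonnes

Maximum payload = gross - tare
= 242 - 77 = 165 tonnes
Effective payload = max payload * fill factor
= 165 * 0.98
= 161.7 tonnes


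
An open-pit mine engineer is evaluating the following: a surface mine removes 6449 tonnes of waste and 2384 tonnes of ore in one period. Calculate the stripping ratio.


Stripping ratio = waste tonnage / ore tonnage
= 6449 / 2384
= 2.7051

2.7051


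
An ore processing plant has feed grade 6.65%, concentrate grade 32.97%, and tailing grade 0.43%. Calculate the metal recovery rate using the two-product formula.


Using the two-product formula:
R = 100 * c * (f - t) / (f * (c - t))
Numerator = 100 * 32.97 * (6.65 - 0.43)
= 100 * 32.97 * 6.22
= 20507.34
Denominator = 6.65 * (32.97 - 0.43)
= 6.65 * 32.54
= 216.391
R = 20507.34 / 216.391
= 94.7698%

94.7698%


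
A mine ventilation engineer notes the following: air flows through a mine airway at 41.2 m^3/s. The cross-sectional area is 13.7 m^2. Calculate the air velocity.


3.0073 m/s

Velocity = flow rate / cross-sectional area
= 41.2 / 13.7
= 3.0073 m/s


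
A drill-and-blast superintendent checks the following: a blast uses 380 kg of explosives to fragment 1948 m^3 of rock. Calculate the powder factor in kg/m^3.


0.1951 kg/m^3

Powder factor = explosive mass / rock volume
= 380 / 1948
= 0.1951 kg/m^3


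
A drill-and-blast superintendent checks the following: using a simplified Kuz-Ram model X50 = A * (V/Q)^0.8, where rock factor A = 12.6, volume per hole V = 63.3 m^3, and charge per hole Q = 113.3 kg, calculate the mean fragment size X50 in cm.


7.9088 cm

Compute V/Q:
V/Q = 63.3 / 113.3 = 0.5586937335
Raise to the power 0.8:
(V/Q)^0.8 = 0.5586937335^0.8 = 0.627681083
Multiply by A:
X50 = 12.6 * 0.627681083
= 7.9088 cm


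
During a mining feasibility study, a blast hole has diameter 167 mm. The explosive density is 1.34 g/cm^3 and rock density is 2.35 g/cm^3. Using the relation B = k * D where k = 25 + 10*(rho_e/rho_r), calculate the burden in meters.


5.1273 m

First, compute k:
rho_e / rho_r = 1.34 / 2.35 = 0.570212766
k = 25 + 10 * 0.570212766 = 30.70212766
Then, compute burden:
B = k * D / 1000 = 30.70212766 * 167 / 1000
= 5127.255319 / 1000
= 5.1273 m


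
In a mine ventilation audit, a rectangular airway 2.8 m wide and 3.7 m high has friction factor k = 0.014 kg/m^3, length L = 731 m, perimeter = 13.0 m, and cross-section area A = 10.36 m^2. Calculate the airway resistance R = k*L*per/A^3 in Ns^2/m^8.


0.1196 Ns^2/m^8

Compute the numerator:
k * L * per = 0.014 * 731 * 13.0
= 133.042
Compute the denominator:
A^3 = 10.36^3 = 1111.934656
Resistance:
R = 133.042 / 1111.934656
= 0.1196 Ns^2/m^8


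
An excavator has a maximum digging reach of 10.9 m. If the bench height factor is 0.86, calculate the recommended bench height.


Bench height = reach * factor
= 10.9 * 0.86
= 9.374 m

9.374 m


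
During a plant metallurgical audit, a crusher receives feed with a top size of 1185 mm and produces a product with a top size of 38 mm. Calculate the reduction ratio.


31.1842

Reduction ratio = feed size / product size
= 1185 / 38
= 31.1842


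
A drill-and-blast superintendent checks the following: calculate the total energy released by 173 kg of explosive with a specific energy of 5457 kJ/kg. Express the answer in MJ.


Energy = mass * specific_energy / 1000
= 173 * 5457 / 1000
= 944061 / 1000
= 944.061 MJ

944.061 MJ


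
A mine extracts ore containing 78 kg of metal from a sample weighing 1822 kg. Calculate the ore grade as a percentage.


Ore grade = (metal mass / ore mass) * 100
= (78 / 1822) * 100
= 0.04281009879 * 100
= 4.281%

4.281%


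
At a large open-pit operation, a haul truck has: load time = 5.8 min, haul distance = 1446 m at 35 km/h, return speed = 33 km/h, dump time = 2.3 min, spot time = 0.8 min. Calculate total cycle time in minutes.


14.0079 min

Convert haul speed to m/min: 35 * 1000/60 = 583.3333333 m/min
Haul time = 1446 / 583.3333333 = 2.478857143 min
Convert return speed to m/min: 33 * 1000/60 = 550 m/min
Return time = 1446 / 550 = 2.629090909 min
Total cycle time:
= 5.8 + 2.478857143 + 2.3 + 2.629090909 + 0.8
= 14.0079 min


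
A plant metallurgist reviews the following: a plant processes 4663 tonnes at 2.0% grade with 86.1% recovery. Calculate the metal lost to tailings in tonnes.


Total metal in feed:
= 4663 * 2.0 / 100 = 93.26 tonnes
Metal recovered:
= 93.26 * 86.1 / 100 = 80.29686 tonnes
Metal lost to tailings:
= 93.26 - 80.29686
= 12.9631 tonnes

12.9631 tonnes


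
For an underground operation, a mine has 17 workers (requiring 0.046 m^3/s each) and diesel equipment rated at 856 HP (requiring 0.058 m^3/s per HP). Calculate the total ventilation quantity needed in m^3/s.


50.43 m^3/s

Airflow for workers:
Q_people = 17 * 0.046 = 0.782 m^3/s
Airflow for diesel equipment:
Q_diesel = 856 * 0.058 = 49.648 m^3/s
Total ventilation:
Q_total = 0.782 + 49.648
= 50.43 m^3/s


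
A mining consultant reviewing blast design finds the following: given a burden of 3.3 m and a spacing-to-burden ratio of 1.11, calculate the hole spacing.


Spacing = burden * ratio
= 3.3 * 1.11
= 3.663 m

3.663 m


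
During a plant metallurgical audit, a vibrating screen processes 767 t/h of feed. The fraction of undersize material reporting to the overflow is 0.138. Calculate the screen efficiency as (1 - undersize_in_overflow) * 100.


86.2%

Screen efficiency = (1 - fraction of undersize in overflow) * 100
= (1 - 0.138) * 100
= 0.862 * 100
= 86.2%


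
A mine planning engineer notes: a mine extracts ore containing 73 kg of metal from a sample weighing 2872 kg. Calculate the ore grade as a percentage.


Ore grade = (metal mass / ore mass) * 100
= (73 / 2872) * 100
= 0.0254178273 * 100
= 2.5418%

2.5418%


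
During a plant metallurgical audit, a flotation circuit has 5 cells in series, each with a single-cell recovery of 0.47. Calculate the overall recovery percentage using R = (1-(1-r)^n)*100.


95.818%

Complement of single-cell recovery:
1 - r = 1 - 0.47 = 0.53
Raise to power n:
(1 - r)^5 = 0.53^5 = 0.0418195493
Overall recovery:
R = (1 - 0.0418195493) * 100
= 95.818%


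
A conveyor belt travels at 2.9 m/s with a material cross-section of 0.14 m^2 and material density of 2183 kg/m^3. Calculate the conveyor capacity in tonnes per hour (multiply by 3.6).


3190.6728 t/h

Volumetric flow = speed * area
= 2.9 * 0.14 = 0.406 m^3/s
Mass flow = volumetric * density
= 0.406 * 2183 = 886.298 kg/s
Convert to t/h: multiply by 3.6
Capacity = 886.298 * 3.6
= 3190.6728 t/h


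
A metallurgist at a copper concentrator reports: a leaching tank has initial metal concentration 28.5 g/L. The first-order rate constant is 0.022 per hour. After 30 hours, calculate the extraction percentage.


Compute the exponent:
-k * t = -0.022 * 30 = -0.66
Remaining concentration:
C = 28.5 * exp(-0.66)
= 28.5 * 0.5168513345
= 14.73026303 g/L
Extracted = 28.5 - 14.73026303 = 13.76973697 g/L
Extraction % = 13.76973697 / 28.5 * 100
= 48.3149%

48.3149%


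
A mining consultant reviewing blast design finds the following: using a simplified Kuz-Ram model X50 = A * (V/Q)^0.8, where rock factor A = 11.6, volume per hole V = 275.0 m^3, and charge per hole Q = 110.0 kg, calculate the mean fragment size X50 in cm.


Compute V/Q:
V/Q = 275.0 / 110.0 = 2.5
Raise to the power 0.8:
(V/Q)^0.8 = 2.5^0.8 = 2.081383019
Multiply by A:
X50 = 11.6 * 2.081383019
= 24.144 cm

24.144 cm


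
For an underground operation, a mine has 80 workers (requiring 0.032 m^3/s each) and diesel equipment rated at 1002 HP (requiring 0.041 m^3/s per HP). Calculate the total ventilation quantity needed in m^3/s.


43.642 m^3/s

Airflow for workers:
Q_people = 80 * 0.032 = 2.56 m^3/s
Airflow for diesel equipment:
Q_diesel = 1002 * 0.041 = 41.082 m^3/s
Total ventilation:
Q_total = 2.56 + 41.082
= 43.642 m^3/s


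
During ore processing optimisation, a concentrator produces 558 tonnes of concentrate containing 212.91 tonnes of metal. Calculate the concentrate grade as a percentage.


Grade = (metal in concentrate / concentrate mass) * 100
= (212.91 / 558) * 100
= 0.3815591398 * 100
= 38.1559%

38.1559%


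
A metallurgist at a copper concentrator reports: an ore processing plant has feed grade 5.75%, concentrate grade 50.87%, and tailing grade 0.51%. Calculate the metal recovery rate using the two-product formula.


92.0533%

Using the two-product formula:
R = 100 * c * (f - t) / (f * (c - t))
Numerator = 100 * 50.87 * (5.75 - 0.51)
= 100 * 50.87 * 5.24
= 26655.88
Denominator = 5.75 * (50.87 - 0.51)
= 5.75 * 50.36
= 289.57
R = 26655.88 / 289.57
= 92.0533%


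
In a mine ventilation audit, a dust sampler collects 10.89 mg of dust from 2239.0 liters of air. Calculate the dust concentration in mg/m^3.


4.8638 mg/m^3

Convert liters to m^3: 1 m^3 = 1000 L
Concentration = mass / volume * 1000
= 10.89 / 2239.0 * 1000
= 0.004863778473 * 1000
= 4.8638 mg/m^3


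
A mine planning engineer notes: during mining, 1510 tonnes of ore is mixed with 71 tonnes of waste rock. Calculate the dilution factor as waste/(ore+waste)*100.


Total material = ore + waste
= 1510 + 71 = 1581 tonnes
Dilution = waste / total * 100
= 71 / 1581 * 100
= 0.0449082859 * 100
= 4.4908%

4.4908%


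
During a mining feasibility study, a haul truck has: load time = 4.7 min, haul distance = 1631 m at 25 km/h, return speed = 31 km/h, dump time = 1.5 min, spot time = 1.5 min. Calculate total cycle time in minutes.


Convert haul speed to m/min: 25 * 1000/60 = 416.6666667 m/min
Haul time = 1631 / 416.6666667 = 3.9144 min
Convert return speed to m/min: 31 * 1000/60 = 516.6666667 m/min
Return time = 1631 / 516.6666667 = 3.156774194 min
Total cycle time:
= 4.7 + 3.9144 + 1.5 + 3.156774194 + 1.5
= 14.7712 min

14.7712 min


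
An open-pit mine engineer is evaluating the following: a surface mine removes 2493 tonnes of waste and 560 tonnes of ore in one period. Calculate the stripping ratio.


Stripping ratio = waste tonnage / ore tonnage
= 2493 / 560
= 4.4518

4.4518


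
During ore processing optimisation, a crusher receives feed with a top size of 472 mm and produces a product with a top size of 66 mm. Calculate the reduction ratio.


Reduction ratio = feed size / product size
= 472 / 66
= 7.1515

7.1515


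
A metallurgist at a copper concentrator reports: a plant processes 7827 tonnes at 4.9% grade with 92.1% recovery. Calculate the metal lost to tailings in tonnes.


30.2983 tonnes

Total metal in feed:
= 7827 * 4.9 / 100 = 383.523 tonnes
Metal recovered:
= 383.523 * 92.1 / 100 = 353.224683 tonnes
Metal lost to tailings:
= 383.523 - 353.224683
= 30.2983 tonnes


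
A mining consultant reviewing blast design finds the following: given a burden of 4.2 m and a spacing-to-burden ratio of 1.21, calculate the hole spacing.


Spacing = burden * ratio
= 4.2 * 1.21
= 5.082 m

5.082 m


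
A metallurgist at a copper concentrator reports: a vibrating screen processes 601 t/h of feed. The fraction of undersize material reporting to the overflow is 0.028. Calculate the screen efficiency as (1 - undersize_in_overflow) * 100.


Screen efficiency = (1 - fraction of undersize in overflow) * 100
= (1 - 0.028) * 100
= 0.972 * 100
= 97.2%

97.2%


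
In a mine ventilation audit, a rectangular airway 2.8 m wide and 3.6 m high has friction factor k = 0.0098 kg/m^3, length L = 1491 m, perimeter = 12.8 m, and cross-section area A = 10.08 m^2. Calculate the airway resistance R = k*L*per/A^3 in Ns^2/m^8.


0.1826 Ns^2/m^8

Compute the numerator:
k * L * per = 0.0098 * 1491 * 12.8
= 187.03104
Compute the denominator:
A^3 = 10.08^3 = 1024.192512
Resistance:
R = 187.03104 / 1024.192512
= 0.1826 Ns^2/m^8


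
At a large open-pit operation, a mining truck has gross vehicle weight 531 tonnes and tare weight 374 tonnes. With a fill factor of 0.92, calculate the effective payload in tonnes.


Maximum payload = gross - tare
= 531 - 374 = 157 tonnes
Effective payload = max payload * fill factor
= 157 * 0.92
= 144.44 tonnes

144.44 tonnes


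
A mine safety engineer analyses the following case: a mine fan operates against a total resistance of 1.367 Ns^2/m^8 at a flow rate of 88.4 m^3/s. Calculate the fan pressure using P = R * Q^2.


10682.5035 Pa

Compute Q^2:
Q^2 = 88.4^2 = 7814.56
Compute pressure:
P = R * Q^2 = 1.367 * 7814.56
= 10682.5035 Pa


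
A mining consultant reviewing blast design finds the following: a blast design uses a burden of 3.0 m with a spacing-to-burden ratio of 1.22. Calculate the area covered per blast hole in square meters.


First, find the spacing:
Spacing = burden * ratio = 3.0 * 1.22
= 3.66 m
Then, calculate the area:
Area = burden * spacing = 3.0 * 3.66
= 10.98 m^2

10.98 m^2


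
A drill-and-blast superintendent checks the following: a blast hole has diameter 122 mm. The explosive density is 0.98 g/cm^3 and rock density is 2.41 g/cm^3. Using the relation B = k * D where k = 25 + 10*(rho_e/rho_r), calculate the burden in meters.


First, compute k:
rho_e / rho_r = 0.98 / 2.41 = 0.4066390041
k = 25 + 10 * 0.4066390041 = 29.06639004
Then, compute burden:
B = k * D / 1000 = 29.06639004 * 122 / 1000
= 3546.099585 / 1000
= 3.5461 m

3.5461 m


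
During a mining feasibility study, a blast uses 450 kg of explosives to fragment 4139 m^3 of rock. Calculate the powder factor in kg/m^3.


Powder factor = explosive mass / rock volume
= 450 / 4139
= 0.1087 kg/m^3

0.1087 kg/m^3


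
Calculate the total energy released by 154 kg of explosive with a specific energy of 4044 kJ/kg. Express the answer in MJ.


622.776 MJ

Energy = mass * specific_energy / 1000
= 154 * 4044 / 1000
= 622776 / 1000
= 622.776 MJ


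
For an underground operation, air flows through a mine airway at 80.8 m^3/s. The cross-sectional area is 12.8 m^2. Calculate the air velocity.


Velocity = flow rate / cross-sectional area
= 80.8 / 12.8
= 6.3125 m/s

6.3125 m/s


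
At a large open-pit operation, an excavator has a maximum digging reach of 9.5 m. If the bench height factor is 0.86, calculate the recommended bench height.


Bench height = reach * factor
= 9.5 * 0.86
= 8.17 m

8.17 m


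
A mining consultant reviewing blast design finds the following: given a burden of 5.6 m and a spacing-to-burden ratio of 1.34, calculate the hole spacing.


Spacing = burden * ratio
= 5.6 * 1.34
= 7.504 m

7.504 m


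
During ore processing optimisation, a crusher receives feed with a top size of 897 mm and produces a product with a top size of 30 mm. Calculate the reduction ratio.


29.9

Reduction ratio = feed size / product size
= 897 / 30
= 29.9


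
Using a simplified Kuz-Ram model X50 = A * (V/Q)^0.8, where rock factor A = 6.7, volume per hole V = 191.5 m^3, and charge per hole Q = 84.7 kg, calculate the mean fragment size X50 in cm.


Compute V/Q:
V/Q = 191.5 / 84.7 = 2.260920897
Raise to the power 0.8:
(V/Q)^0.8 = 2.260920897^0.8 = 1.920561835
Multiply by A:
X50 = 6.7 * 1.920561835
= 12.8678 cm

12.8678 cm


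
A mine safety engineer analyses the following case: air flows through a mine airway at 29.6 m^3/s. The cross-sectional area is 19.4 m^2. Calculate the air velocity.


1.5258 m/s

Velocity = flow rate / cross-sectional area
= 29.6 / 19.4
= 1.5258 m/s


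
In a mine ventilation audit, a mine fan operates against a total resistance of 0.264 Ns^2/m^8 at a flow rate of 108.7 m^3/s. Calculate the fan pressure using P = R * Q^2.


Compute Q^2:
Q^2 = 108.7^2 = 11815.69
Compute pressure:
P = R * Q^2 = 0.264 * 11815.69
= 3119.3422 Pa

3119.3422 Pa


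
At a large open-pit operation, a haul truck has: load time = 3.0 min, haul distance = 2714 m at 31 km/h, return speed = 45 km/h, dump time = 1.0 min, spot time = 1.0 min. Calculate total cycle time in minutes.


13.8716 min

Convert haul speed to m/min: 31 * 1000/60 = 516.6666667 m/min
Haul time = 2714 / 516.6666667 = 5.252903226 min
Convert return speed to m/min: 45 * 1000/60 = 750 m/min
Return time = 2714 / 750 = 3.618666667 min
Total cycle time:
= 3.0 + 5.252903226 + 1.0 + 3.618666667 + 1.0
= 13.8716 min


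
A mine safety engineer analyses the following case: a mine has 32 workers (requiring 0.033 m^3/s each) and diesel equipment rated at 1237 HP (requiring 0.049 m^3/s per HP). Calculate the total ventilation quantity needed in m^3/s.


Airflow for workers:
Q_people = 32 * 0.033 = 1.056 m^3/s
Airflow for diesel equipment:
Q_diesel = 1237 * 0.049 = 60.613 m^3/s
Total ventilation:
Q_total = 1.056 + 60.613
= 61.669 m^3/s

61.669 m^3/s


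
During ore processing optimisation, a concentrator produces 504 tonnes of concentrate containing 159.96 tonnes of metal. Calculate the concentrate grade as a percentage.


Grade = (metal in concentrate / concentrate mass) * 100
= (159.96 / 504) * 100
= 0.3173809524 * 100
= 31.7381%

31.7381%


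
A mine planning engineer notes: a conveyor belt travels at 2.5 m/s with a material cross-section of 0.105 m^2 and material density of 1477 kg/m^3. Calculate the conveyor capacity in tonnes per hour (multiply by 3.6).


1395.765 t/h

Volumetric flow = speed * area
= 2.5 * 0.105 = 0.2625 m^3/s
Mass flow = volumetric * density
= 0.2625 * 1477 = 387.7125 kg/s
Convert to t/h: multiply by 3.6
Capacity = 387.7125 * 3.6
= 1395.765 t/h


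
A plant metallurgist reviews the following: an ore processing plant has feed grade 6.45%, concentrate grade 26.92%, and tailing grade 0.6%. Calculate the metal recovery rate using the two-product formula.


92.7653%

Using the two-product formula:
R = 100 * c * (f - t) / (f * (c - t))
Numerator = 100 * 26.92 * (6.45 - 0.6)
= 100 * 26.92 * 5.85
= 15748.2
Denominator = 6.45 * (26.92 - 0.6)
= 6.45 * 26.32
= 169.764
R = 15748.2 / 169.764
= 92.7653%


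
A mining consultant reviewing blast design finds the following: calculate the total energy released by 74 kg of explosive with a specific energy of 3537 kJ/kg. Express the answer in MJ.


Energy = mass * specific_energy / 1000
= 74 * 3537 / 1000
= 261738 / 1000
= 261.738 MJ

261.738 MJ


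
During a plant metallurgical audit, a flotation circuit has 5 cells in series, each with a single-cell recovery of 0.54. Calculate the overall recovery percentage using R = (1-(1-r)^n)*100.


97.9404%

Complement of single-cell recovery:
1 - r = 1 - 0.54 = 0.46
Raise to power n:
(1 - r)^5 = 0.46^5 = 0.0205962976
Overall recovery:
R = (1 - 0.0205962976) * 100
= 97.9404%


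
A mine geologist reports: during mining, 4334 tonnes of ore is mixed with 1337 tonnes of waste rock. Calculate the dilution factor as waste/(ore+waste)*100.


23.5761%

Total material = ore + waste
= 4334 + 1337 = 5671 tonnes
Dilution = waste / total * 100
= 1337 / 5671 * 100
= 0.2357608887 * 100
= 23.5761%


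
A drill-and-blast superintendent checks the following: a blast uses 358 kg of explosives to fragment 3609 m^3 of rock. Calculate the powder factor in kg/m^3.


Powder factor = explosive mass / rock volume
= 358 / 3609
= 0.0992 kg/m^3

0.0992 kg/m^3


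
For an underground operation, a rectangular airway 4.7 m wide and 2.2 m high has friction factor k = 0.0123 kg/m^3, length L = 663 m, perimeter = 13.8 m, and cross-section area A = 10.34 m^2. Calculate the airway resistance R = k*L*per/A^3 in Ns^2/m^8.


Compute the numerator:
k * L * per = 0.0123 * 663 * 13.8
= 112.53762
Compute the denominator:
A^3 = 10.34^3 = 1105.507304
Resistance:
R = 112.53762 / 1105.507304
= 0.1018 Ns^2/m^8

0.1018 Ns^2/m^8


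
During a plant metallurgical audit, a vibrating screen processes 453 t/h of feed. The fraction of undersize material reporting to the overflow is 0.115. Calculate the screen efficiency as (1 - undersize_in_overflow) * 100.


88.5%

Screen efficiency = (1 - fraction of undersize in overflow) * 100
= (1 - 0.115) * 100
= 0.885 * 100
= 88.5%


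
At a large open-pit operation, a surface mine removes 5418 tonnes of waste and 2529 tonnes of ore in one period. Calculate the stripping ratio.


Stripping ratio = waste tonnage / ore tonnage
= 5418 / 2529
= 2.1423

2.1423


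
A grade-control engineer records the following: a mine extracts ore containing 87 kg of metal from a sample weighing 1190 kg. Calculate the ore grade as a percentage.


Ore grade = (metal mass / ore mass) * 100
= (87 / 1190) * 100
= 0.0731092437 * 100
= 7.3109%

7.3109%


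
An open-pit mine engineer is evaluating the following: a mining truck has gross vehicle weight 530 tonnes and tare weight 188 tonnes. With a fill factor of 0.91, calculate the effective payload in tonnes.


Maximum payload = gross - tare
= 530 - 188 = 342 tonnes
Effective payload = max payload * fill factor
= 342 * 0.91
= 311.22 tonnes

311.22 tonnes


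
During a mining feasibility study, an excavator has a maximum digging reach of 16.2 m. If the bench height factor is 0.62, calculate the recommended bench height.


Bench height = reach * factor
= 16.2 * 0.62
= 10.044 m

10.044 m


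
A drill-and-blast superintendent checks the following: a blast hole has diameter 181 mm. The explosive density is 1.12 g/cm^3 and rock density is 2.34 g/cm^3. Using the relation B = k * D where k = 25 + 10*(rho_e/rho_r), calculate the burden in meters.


First, compute k:
rho_e / rho_r = 1.12 / 2.34 = 0.4786324786
k = 25 + 10 * 0.4786324786 = 29.78632479
Then, compute burden:
B = k * D / 1000 = 29.78632479 * 181 / 1000
= 5391.324786 / 1000
= 5.3913 m

5.3913 m


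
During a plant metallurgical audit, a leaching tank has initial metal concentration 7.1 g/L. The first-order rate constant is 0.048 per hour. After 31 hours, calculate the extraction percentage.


Compute the exponent:
-k * t = -0.048 * 31 = -1.488
Remaining concentration:
C = 7.1 * exp(-1.488)
= 7.1 * 0.2258238519
= 1.603349348 g/L
Extracted = 7.1 - 1.603349348 = 5.496650652 g/L
Extraction % = 5.496650652 / 7.1 * 100
= 77.4176%

77.4176%


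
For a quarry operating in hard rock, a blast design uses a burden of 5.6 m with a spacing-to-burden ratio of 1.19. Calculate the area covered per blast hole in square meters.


First, find the spacing:
Spacing = burden * ratio = 5.6 * 1.19
= 6.664 m
Then, calculate the area:
Area = burden * spacing = 5.6 * 6.664
= 37.3184 m^2

37.3184 m^2


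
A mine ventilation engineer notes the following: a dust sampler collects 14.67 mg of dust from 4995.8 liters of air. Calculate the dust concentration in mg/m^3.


2.9365 mg/m^3

Convert liters to m^3: 1 m^3 = 1000 L
Concentration = mass / volume * 1000
= 14.67 / 4995.8 * 1000
= 0.002936466632 * 1000
= 2.9365 mg/m^3


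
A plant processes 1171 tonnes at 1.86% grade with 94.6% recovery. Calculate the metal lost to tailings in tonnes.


1.1762 tonnes

Total metal in feed:
= 1171 * 1.86 / 100 = 21.7806 tonnes
Metal recovered:
= 21.7806 * 94.6 / 100 = 20.6044476 tonnes
Metal lost to tailings:
= 21.7806 - 20.6044476
= 1.1762 tonnes


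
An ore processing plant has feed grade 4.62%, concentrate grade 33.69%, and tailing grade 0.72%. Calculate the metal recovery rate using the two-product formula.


86.2591%

Using the two-product formula:
R = 100 * c * (f - t) / (f * (c - t))
Numerator = 100 * 33.69 * (4.62 - 0.72)
= 100 * 33.69 * 3.9
= 13139.1
Denominator = 4.62 * (33.69 - 0.72)
= 4.62 * 32.97
= 152.3214
R = 13139.1 / 152.3214
= 86.2591%


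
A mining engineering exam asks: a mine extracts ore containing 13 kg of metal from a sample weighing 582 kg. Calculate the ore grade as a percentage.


Ore grade = (metal mass / ore mass) * 100
= (13 / 582) * 100
= 0.02233676976 * 100
= 2.2337%

2.2337%


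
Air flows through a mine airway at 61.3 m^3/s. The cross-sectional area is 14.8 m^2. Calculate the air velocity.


4.1419 m/s

Velocity = flow rate / cross-sectional area
= 61.3 / 14.8
= 4.1419 m/s


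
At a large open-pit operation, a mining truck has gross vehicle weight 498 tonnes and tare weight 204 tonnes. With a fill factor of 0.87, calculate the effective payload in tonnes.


255.78 tonnes

Maximum payload = gross - tare
= 498 - 204 = 294 tonnes
Effective payload = max payload * fill factor
= 294 * 0.87
= 255.78 tonnes


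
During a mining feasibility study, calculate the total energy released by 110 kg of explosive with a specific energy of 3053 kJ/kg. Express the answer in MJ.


Energy = mass * specific_energy / 1000
= 110 * 3053 / 1000
= 335830 / 1000
= 335.83 MJ

335.83 MJ


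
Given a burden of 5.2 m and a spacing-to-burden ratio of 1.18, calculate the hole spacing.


Spacing = burden * ratio
= 5.2 * 1.18
= 6.136 m

6.136 m


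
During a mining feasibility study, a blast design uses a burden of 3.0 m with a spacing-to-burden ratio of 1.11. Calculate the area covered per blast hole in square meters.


First, find the spacing:
Spacing = burden * ratio = 3.0 * 1.11
= 3.33 m
Then, calculate the area:
Area = burden * spacing = 3.0 * 3.33
= 9.99 m^2

9.99 m^2


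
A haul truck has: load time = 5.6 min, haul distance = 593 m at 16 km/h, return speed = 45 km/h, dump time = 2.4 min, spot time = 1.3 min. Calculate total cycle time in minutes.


12.3144 min

Convert haul speed to m/min: 16 * 1000/60 = 266.6666667 m/min
Haul time = 593 / 266.6666667 = 2.22375 min
Convert return speed to m/min: 45 * 1000/60 = 750 m/min
Return time = 593 / 750 = 0.7906666667 min
Total cycle time:
= 5.6 + 2.22375 + 2.4 + 0.7906666667 + 1.3
= 12.3144 min


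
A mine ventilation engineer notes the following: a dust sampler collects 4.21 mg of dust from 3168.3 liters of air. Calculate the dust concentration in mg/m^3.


1.3288 mg/m^3

Convert liters to m^3: 1 m^3 = 1000 L
Concentration = mass / volume * 1000
= 4.21 / 3168.3 * 1000
= 0.001328788309 * 1000
= 1.3288 mg/m^3


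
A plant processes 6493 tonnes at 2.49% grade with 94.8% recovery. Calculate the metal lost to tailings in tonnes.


8.4071 tonnes

Total metal in feed:
= 6493 * 2.49 / 100 = 161.6757 tonnes
Metal recovered:
= 161.6757 * 94.8 / 100 = 153.2685636 tonnes
Metal lost to tailings:
= 161.6757 - 153.2685636
= 8.4071 tonnes


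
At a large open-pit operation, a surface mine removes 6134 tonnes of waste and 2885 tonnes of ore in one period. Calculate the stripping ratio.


2.1262

Stripping ratio = waste tonnage / ore tonnage
= 6134 / 2885
= 2.1262


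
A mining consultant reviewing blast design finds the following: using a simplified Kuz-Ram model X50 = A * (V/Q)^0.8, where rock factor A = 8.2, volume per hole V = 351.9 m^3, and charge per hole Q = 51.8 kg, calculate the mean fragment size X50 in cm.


Compute V/Q:
V/Q = 351.9 / 51.8 = 6.793436293
Raise to the power 0.8:
(V/Q)^0.8 = 6.793436293^0.8 = 4.630966141
Multiply by A:
X50 = 8.2 * 4.630966141
= 37.9739 cm

37.9739 cm


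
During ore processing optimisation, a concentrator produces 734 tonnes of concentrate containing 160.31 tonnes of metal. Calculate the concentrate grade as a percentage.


21.8406%

Grade = (metal in concentrate / concentrate mass) * 100
= (160.31 / 734) * 100
= 0.2184059946 * 100
= 21.8406%


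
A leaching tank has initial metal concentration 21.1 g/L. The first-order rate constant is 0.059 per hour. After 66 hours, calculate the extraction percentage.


97.9636%

Compute the exponent:
-k * t = -0.059 * 66 = -3.894
Remaining concentration:
C = 21.1 * exp(-3.894)
= 21.1 * 0.020363728
= 0.4296746608 g/L
Extracted = 21.1 - 0.4296746608 = 20.67032534 g/L
Extraction % = 20.67032534 / 21.1 * 100
= 97.9636%


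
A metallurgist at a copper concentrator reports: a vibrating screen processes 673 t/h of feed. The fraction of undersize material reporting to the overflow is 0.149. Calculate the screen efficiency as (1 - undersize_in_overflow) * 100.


Screen efficiency = (1 - fraction of undersize in overflow) * 100
= (1 - 0.149) * 100
= 0.851 * 100
= 85.1%

85.1%


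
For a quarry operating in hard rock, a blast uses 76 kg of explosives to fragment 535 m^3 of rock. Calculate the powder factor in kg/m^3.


Powder factor = explosive mass / rock volume
= 76 / 535
= 0.1421 kg/m^3

0.1421 kg/m^3


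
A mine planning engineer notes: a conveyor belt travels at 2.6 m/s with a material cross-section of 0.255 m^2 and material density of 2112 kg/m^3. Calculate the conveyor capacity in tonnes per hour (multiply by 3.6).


5040.9216 t/h

Volumetric flow = speed * area
= 2.6 * 0.255 = 0.663 m^3/s
Mass flow = volumetric * density
= 0.663 * 2112 = 1400.256 kg/s
Convert to t/h: multiply by 3.6
Capacity = 1400.256 * 3.6
= 5040.9216 t/h


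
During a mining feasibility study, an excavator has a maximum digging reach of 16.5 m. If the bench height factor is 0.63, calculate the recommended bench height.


10.395 m

Bench height = reach * factor
= 16.5 * 0.63
= 10.395 m


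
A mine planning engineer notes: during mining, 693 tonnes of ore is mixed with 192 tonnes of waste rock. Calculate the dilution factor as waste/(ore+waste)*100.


Total material = ore + waste
= 693 + 192 = 885 tonnes
Dilution = waste / total * 100
= 192 / 885 * 100
= 0.2169491525 * 100
= 21.6949%

21.6949%


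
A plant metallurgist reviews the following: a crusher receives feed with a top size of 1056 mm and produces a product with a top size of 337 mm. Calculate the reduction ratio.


Reduction ratio = feed size / product size
= 1056 / 337
= 3.1335

3.1335


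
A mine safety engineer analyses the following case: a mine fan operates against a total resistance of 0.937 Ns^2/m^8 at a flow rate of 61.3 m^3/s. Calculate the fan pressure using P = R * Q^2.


Compute Q^2:
Q^2 = 61.3^2 = 3757.69
Compute pressure:
P = R * Q^2 = 0.937 * 3757.69
= 3520.9555 Pa

3520.9555 Pa


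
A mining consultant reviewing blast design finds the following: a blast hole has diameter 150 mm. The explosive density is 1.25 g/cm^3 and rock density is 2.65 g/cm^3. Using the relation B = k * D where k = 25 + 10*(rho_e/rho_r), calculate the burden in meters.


First, compute k:
rho_e / rho_r = 1.25 / 2.65 = 0.4716981132
k = 25 + 10 * 0.4716981132 = 29.71698113
Then, compute burden:
B = k * D / 1000 = 29.71698113 * 150 / 1000
= 4457.54717 / 1000
= 4.4575 m

4.4575 m


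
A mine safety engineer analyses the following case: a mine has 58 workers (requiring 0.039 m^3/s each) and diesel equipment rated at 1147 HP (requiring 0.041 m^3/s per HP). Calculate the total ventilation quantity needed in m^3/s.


Airflow for workers:
Q_people = 58 * 0.039 = 2.262 m^3/s
Airflow for diesel equipment:
Q_diesel = 1147 * 0.041 = 47.027 m^3/s
Total ventilation:
Q_total = 2.262 + 47.027
= 49.289 m^3/s

49.289 m^3/s


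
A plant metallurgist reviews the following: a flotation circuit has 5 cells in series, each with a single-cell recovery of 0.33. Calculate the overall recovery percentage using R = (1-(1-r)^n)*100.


86.4987%

Complement of single-cell recovery:
1 - r = 1 - 0.33 = 0.67
Raise to power n:
(1 - r)^5 = 0.67^5 = 0.1350125107
Overall recovery:
R = (1 - 0.1350125107) * 100
= 86.4987%


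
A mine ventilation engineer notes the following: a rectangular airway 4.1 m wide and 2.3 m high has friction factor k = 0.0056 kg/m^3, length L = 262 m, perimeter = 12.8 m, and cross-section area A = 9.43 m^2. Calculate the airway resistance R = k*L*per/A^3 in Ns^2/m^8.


Compute the numerator:
k * L * per = 0.0056 * 262 * 12.8
= 18.78016
Compute the denominator:
A^3 = 9.43^3 = 838.561807
Resistance:
R = 18.78016 / 838.561807
= 0.0224 Ns^2/m^8

0.0224 Ns^2/m^8


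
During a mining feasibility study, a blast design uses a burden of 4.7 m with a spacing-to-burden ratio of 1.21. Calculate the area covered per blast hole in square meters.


26.7289 m^2

First, find the spacing:
Spacing = burden * ratio = 4.7 * 1.21
= 5.687 m
Then, calculate the area:
Area = burden * spacing = 4.7 * 5.687
= 26.7289 m^2


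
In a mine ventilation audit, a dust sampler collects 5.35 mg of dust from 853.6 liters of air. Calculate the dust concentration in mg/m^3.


Convert liters to m^3: 1 m^3 = 1000 L
Concentration = mass / volume * 1000
= 5.35 / 853.6 * 1000
= 0.006267572634 * 1000
= 6.2676 mg/m^3

6.2676 mg/m^3


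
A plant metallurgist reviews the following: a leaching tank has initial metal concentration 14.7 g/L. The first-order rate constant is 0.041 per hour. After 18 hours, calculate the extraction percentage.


52.1931%

Compute the exponent:
-k * t = -0.041 * 18 = -0.738
Remaining concentration:
C = 14.7 * exp(-0.738)
= 14.7 * 0.4780690982
= 7.027615744 g/L
Extracted = 14.7 - 7.027615744 = 7.672384256 g/L
Extraction % = 7.672384256 / 14.7 * 100
= 52.1931%


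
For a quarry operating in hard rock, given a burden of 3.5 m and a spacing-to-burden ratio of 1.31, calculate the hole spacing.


4.585 m

Spacing = burden * ratio
= 3.5 * 1.31
= 4.585 m


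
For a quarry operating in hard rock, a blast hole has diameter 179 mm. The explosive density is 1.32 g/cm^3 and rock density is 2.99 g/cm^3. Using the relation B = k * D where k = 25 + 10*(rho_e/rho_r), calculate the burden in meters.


5.2652 m

First, compute k:
rho_e / rho_r = 1.32 / 2.99 = 0.4414715719
k = 25 + 10 * 0.4414715719 = 29.41471572
Then, compute burden:
B = k * D / 1000 = 29.41471572 * 179 / 1000
= 5265.234114 / 1000
= 5.2652 m


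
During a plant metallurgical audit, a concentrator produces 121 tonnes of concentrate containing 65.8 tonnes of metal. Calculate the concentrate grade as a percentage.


Grade = (metal in concentrate / concentrate mass) * 100
= (65.8 / 121) * 100
= 0.5438016529 * 100
= 54.3802%

54.3802%


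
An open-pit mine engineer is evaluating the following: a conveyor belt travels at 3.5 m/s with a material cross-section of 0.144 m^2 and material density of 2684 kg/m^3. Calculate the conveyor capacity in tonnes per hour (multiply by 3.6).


4869.8496 t/h

Volumetric flow = speed * area
= 3.5 * 0.144 = 0.504 m^3/s
Mass flow = volumetric * density
= 0.504 * 2684 = 1352.736 kg/s
Convert to t/h: multiply by 3.6
Capacity = 1352.736 * 3.6
= 4869.8496 t/h


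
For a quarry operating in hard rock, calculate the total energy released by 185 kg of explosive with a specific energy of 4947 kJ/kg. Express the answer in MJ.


Energy = mass * specific_energy / 1000
= 185 * 4947 / 1000
= 915195 / 1000
= 915.195 MJ

915.195 MJ


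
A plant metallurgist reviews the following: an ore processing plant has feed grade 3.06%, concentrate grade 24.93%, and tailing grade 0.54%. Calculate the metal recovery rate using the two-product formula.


84.1763%

Using the two-product formula:
R = 100 * c * (f - t) / (f * (c - t))
Numerator = 100 * 24.93 * (3.06 - 0.54)
= 100 * 24.93 * 2.52
= 6282.36
Denominator = 3.06 * (24.93 - 0.54)
= 3.06 * 24.39
= 74.6334
R = 6282.36 / 74.6334
= 84.1763%


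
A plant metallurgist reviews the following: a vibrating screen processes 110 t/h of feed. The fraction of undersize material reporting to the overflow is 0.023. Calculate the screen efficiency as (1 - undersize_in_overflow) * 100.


Screen efficiency = (1 - fraction of undersize in overflow) * 100
= (1 - 0.023) * 100
= 0.977 * 100
= 97.7%

97.7%
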